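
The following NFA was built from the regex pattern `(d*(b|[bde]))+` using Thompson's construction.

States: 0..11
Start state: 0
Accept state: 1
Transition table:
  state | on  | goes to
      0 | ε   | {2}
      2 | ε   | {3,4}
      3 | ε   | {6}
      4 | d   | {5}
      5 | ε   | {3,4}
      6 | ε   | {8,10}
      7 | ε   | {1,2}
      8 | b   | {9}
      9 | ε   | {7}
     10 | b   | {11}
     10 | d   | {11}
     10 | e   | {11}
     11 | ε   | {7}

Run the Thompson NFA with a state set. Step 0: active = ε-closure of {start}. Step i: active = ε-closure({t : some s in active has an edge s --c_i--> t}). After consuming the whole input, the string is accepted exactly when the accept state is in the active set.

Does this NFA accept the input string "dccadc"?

start: ε-closure({0}) = {0,2,3,4,6,8,10}
'd' @ 1: {1,2,3,4,5,6,7,8,10,11}  ✓accept
'c' @ 2: {}  — no active states
rest 'cadc' ignored (set empty)
after full input: {}  (accept=1 not in)

Answer: REJECT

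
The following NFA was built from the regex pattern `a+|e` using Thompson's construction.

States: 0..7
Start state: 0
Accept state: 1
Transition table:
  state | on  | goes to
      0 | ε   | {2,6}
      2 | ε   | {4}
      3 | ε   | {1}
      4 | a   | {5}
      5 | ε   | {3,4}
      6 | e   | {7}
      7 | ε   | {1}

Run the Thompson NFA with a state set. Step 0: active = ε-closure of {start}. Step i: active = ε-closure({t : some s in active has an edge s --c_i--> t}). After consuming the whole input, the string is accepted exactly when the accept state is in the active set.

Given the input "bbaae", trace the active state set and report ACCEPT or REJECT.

initial (ε-close {0}): {0,2,4,6}
'b' @ 1: {}  — dead — no transitions
rest 'baae' ignored (set empty)
end set {} — state 1 not in

Answer: REJECT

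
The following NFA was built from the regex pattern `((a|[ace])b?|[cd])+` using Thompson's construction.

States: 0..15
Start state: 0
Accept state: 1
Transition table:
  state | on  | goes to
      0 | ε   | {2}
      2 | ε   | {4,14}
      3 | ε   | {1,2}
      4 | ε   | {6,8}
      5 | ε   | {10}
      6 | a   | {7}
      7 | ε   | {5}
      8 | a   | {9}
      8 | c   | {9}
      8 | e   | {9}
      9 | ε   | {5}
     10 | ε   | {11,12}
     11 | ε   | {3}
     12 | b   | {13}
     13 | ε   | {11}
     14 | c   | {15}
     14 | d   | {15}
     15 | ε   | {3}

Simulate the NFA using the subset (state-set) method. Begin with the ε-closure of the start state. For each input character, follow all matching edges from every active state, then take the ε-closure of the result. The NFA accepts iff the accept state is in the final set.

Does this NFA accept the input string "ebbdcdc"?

Answer: REJECT

Derivation:
start: ε-closure({0}) = {0,2,4,6,8,14}
'e' @ 1: {1,2,3,4,5,6,8,9,10,11,12,14}  (accept∈set)
'b' @ 2: {1,2,3,4,6,8,11,13,14}  (accept∈set)
'b' @ 3: {}  — no active states
rest 'dcdc' ignored (set empty)
final: {}; accept 1 not in set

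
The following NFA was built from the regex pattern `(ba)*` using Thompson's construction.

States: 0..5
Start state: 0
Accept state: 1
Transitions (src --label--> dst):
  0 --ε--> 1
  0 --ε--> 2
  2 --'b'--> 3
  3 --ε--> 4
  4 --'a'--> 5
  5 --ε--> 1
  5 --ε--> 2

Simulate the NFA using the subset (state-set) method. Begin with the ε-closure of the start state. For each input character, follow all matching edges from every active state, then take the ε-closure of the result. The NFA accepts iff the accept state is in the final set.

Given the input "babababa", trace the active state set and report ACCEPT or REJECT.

Answer: ACCEPT

Trace:
initial (ε-close {0}): {0,1,2}
'b' @ 1: {3,4}
'a' @ 2: {1,2,5}  [accepting]
'b' @ 3: {3,4}
'a' @ 4: {1,2,5}  [accepting]
'b' @ 5: {3,4}
'a' @ 6: {1,2,5}  [accepting]
'b' @ 7: {3,4}
'a' @ 8: {1,2,5}  [accepting]
final: {1,2,5}; accept 1 in set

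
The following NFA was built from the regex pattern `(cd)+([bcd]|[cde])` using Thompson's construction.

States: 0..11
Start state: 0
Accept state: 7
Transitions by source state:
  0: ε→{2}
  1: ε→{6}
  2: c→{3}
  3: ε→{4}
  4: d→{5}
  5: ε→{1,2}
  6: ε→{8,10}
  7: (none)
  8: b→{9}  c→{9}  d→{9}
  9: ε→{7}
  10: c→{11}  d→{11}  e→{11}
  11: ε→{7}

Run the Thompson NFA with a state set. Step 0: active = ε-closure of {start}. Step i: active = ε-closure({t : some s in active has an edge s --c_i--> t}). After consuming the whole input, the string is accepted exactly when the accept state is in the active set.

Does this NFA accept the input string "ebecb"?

Answer: REJECT

Trace:
S₀ = ε-closure({0}) = {0,2}
'e' @ 1: {}  — no active states
rest 'becb' ignored (set empty)
end set {} — state 7 not in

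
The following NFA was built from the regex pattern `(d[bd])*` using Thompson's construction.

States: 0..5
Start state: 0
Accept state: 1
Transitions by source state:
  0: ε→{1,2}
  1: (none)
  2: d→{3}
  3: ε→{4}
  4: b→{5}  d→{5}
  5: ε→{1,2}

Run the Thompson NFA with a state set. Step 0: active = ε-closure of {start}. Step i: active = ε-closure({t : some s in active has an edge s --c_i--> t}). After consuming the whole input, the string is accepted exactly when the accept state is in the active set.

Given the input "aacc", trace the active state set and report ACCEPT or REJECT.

Answer: REJECT

Derivation:
start: ε-closure({0}) = {0,1,2}
'a' @ 1: {}  — no active states
rest 'acc' ignored (set empty)
after full input: {}  (accept=1 not in)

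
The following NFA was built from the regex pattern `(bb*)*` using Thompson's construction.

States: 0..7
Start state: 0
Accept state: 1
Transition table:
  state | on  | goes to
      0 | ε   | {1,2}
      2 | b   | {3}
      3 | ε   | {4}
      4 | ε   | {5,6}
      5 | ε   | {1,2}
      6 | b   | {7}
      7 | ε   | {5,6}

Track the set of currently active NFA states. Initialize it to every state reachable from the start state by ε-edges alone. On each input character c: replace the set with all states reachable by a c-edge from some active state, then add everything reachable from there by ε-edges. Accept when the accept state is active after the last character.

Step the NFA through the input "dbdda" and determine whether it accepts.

initial (ε-close {0}): {0,1,2}
'd' @ 1: {}  — state set empty
rest 'bdda' ignored (set empty)
after full input: {}  (accept=1 not in)

Answer: REJECT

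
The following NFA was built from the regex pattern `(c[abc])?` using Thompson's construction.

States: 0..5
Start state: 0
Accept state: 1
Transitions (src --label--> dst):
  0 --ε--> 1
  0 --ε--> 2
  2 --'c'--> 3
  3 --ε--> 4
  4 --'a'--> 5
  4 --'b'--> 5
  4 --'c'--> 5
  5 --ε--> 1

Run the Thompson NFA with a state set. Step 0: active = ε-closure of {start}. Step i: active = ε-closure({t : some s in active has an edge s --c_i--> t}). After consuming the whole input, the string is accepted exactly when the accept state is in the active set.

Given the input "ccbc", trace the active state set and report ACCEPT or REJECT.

Answer: REJECT

Steps:
start: ε-closure({0}) = {0,1,2}
'c' @ 1: {3,4}
'c' @ 2: {1,5}  (accept∈set)
'b' @ 3: {}  — dead — no transitions
rest 'c' ignored (set empty)
final: {}; accept 1 not in set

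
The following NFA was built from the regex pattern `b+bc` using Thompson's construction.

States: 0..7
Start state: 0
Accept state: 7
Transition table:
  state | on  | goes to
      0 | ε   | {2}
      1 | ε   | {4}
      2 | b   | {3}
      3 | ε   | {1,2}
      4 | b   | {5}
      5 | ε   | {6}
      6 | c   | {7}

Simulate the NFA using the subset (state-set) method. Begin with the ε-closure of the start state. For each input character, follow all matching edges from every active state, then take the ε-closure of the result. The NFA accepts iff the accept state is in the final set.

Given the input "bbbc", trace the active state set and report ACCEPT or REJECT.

S₀ = ε-closure({0}) = {0,2}
'b' @ 1: {1,2,3,4}
'b' @ 2: {1,2,3,4,5,6}
'b' @ 3: {1,2,3,4,5,6}
'c' @ 4: {7}  (accept∈set)
final: {7}; accept 7 in set

Answer: ACCEPT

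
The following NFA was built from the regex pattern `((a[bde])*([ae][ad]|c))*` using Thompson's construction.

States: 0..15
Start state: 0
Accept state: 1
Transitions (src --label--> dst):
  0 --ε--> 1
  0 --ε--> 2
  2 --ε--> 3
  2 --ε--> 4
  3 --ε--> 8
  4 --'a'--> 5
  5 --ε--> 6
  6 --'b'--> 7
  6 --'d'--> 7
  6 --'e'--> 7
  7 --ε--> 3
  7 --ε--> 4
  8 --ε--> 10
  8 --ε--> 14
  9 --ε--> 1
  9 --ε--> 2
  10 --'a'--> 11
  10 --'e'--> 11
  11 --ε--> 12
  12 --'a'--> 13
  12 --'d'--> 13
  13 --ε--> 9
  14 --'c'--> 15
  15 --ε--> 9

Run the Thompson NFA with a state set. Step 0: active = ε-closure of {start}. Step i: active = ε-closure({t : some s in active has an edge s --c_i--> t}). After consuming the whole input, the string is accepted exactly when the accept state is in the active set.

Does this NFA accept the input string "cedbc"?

Answer: REJECT

Trace:
start: ε-closure({0}) = {0,1,2,3,4,8,10,14}
'c' @ 1: {1,2,3,4,8,9,10,14,15}  (accept∈set)
'e' @ 2: {11,12}
'd' @ 3: {1,2,3,4,8,9,10,13,14}  (accept∈set)
'b' @ 4: {}  — dead — no transitions
rest 'c' ignored (set empty)
end set {} — state 1 not in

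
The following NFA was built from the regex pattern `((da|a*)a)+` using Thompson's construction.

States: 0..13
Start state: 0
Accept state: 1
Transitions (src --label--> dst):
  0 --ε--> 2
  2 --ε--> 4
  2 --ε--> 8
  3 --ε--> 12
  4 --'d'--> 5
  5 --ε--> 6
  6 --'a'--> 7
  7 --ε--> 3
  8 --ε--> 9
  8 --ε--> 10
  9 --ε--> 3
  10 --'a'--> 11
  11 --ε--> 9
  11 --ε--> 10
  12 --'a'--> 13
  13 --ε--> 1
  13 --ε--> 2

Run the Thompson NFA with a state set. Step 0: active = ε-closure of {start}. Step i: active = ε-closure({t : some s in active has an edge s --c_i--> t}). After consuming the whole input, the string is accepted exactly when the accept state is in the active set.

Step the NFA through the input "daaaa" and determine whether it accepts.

start: ε-closure({0}) = {0,2,3,4,8,9,10,12}
'd' @ 1: {5,6}
'a' @ 2: {3,7,12}
'a' @ 3: {1,2,3,4,8,9,10,12,13}  ✓accept
'a' @ 4: {1,2,3,4,8,9,10,11,12,13}  ✓accept
'a' @ 5: {1,2,3,4,8,9,10,11,12,13}  ✓accept
after full input: {1,2,3,4,8,9,10,11,12,13}  (accept=1 in)

Answer: ACCEPT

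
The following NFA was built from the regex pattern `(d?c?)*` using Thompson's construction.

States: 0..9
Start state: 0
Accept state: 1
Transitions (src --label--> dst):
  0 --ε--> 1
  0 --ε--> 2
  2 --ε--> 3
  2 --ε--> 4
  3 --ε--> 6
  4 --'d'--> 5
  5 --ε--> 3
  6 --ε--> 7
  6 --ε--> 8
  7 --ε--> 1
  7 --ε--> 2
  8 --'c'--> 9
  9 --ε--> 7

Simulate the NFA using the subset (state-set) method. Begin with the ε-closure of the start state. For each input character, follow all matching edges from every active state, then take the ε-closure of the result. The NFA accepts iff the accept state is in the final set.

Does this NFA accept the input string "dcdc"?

initial (ε-close {0}): {0,1,2,3,4,6,7,8}
'd' @ 1: {1,2,3,4,5,6,7,8}  ✓accept
'c' @ 2: {1,2,3,4,6,7,8,9}  ✓accept
'd' @ 3: {1,2,3,4,5,6,7,8}  ✓accept
'c' @ 4: {1,2,3,4,6,7,8,9}  ✓accept
after full input: {1,2,3,4,6,7,8,9}  (accept=1 in)

Answer: ACCEPT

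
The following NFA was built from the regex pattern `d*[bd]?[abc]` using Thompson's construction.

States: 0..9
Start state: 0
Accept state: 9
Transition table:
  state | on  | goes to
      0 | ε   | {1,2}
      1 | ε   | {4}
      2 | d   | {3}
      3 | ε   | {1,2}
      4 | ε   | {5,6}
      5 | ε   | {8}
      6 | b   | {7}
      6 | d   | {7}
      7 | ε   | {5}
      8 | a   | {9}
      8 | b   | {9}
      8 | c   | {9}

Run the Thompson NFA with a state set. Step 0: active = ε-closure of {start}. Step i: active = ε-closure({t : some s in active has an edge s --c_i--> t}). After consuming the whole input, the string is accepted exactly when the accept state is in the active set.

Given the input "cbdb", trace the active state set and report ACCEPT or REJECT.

initial (ε-close {0}): {0,1,2,4,5,6,8}
'c' @ 1: {9}  (accept∈set)
'b' @ 2: {}  — dead — no transitions
rest 'db' ignored (set empty)
after full input: {}  (accept=9 not in)

Answer: REJECT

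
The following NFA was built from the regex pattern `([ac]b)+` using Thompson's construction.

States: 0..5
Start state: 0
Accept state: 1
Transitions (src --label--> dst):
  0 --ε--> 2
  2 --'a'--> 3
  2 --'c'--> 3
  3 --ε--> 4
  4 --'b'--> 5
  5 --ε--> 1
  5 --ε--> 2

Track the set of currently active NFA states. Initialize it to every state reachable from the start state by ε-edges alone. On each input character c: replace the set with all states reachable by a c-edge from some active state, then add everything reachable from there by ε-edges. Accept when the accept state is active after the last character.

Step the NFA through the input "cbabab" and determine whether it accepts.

start: ε-closure({0}) = {0,2}
'c' @ 1: {3,4}
'b' @ 2: {1,2,5}  [accepting]
'a' @ 3: {3,4}
'b' @ 4: {1,2,5}  [accepting]
'a' @ 5: {3,4}
'b' @ 6: {1,2,5}  [accepting]
end set {1,2,5} — state 1 in

Answer: ACCEPT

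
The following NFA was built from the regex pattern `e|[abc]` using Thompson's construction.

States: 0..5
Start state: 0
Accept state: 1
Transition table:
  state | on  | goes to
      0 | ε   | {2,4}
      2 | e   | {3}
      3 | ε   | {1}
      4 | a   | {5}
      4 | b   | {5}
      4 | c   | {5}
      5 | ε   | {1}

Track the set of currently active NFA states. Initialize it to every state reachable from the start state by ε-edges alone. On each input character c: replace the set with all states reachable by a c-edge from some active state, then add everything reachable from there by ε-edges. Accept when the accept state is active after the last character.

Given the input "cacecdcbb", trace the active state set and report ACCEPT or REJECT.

Answer: REJECT

Trace:
initial (ε-close {0}): {0,2,4}
'c' @ 1: {1,5}  [accepting]
'a' @ 2: {}  — no active states
rest 'cecdcbb' ignored (set empty)
final: {}; accept 1 not in set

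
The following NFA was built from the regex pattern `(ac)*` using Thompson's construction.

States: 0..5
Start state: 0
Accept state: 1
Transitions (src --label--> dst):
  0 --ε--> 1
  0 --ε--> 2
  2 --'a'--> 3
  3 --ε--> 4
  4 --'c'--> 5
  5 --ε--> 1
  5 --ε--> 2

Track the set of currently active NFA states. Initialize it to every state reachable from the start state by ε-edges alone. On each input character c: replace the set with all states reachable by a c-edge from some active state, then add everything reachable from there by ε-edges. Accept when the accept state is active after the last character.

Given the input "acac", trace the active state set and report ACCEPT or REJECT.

Answer: ACCEPT

Steps:
S₀ = ε-closure({0}) = {0,1,2}
'a' @ 1: {3,4}
'c' @ 2: {1,2,5}  ✓accept
'a' @ 3: {3,4}
'c' @ 4: {1,2,5}  ✓accept
end set {1,2,5} — state 1 in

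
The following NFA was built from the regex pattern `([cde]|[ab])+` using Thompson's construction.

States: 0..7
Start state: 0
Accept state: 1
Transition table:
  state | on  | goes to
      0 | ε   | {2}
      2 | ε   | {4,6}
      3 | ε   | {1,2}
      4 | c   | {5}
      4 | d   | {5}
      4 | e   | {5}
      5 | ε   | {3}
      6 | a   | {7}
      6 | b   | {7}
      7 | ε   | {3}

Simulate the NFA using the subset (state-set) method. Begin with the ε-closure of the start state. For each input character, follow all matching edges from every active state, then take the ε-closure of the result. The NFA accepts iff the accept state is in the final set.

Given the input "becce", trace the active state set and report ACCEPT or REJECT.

initial (ε-close {0}): {0,2,4,6}
'b' @ 1: {1,2,3,4,6,7}  [accepting]
'e' @ 2: {1,2,3,4,5,6}  [accepting]
'c' @ 3: {1,2,3,4,5,6}  [accepting]
'c' @ 4: {1,2,3,4,5,6}  [accepting]
'e' @ 5: {1,2,3,4,5,6}  [accepting]
final: {1,2,3,4,5,6}; accept 1 in set

Answer: ACCEPT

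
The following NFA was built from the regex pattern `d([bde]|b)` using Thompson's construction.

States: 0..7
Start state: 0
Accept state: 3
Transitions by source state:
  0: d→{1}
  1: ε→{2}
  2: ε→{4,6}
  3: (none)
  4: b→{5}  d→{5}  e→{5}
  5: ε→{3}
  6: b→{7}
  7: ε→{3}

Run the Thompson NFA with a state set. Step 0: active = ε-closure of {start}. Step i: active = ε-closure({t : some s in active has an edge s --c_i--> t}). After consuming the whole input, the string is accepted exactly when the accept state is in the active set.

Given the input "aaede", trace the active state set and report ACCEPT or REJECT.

Answer: REJECT

Derivation:
start: ε-closure({0}) = {0}
'a' @ 1: {}  — state set empty
rest 'aede' ignored (set empty)
after full input: {}  (accept=3 not in)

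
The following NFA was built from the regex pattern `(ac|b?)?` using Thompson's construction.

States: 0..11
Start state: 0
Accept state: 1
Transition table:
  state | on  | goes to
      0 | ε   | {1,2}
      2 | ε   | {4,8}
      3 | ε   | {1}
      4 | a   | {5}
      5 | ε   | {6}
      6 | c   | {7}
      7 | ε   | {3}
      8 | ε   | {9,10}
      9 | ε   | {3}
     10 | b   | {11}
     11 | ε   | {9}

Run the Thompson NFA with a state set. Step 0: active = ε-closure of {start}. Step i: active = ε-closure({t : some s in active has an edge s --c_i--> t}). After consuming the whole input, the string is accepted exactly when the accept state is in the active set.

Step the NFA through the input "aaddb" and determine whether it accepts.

initial (ε-close {0}): {0,1,2,3,4,8,9,10}
'a' @ 1: {5,6}
'a' @ 2: {}  — state set empty
rest 'ddb' ignored (set empty)
final: {}; accept 1 not in set

Answer: REJECT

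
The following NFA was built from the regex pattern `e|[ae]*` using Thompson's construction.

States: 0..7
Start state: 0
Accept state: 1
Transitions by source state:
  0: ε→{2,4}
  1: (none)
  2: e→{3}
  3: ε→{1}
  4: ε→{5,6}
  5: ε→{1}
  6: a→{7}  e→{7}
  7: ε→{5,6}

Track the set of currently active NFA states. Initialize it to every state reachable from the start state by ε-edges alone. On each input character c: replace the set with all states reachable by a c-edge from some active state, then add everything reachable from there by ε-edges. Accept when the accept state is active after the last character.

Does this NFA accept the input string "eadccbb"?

S₀ = ε-closure({0}) = {0,1,2,4,5,6}
'e' @ 1: {1,3,5,6,7}  ✓accept
'a' @ 2: {1,5,6,7}  ✓accept
'd' @ 3: {}  — state set empty
rest 'ccbb' ignored (set empty)
final: {}; accept 1 not in set

Answer: REJECT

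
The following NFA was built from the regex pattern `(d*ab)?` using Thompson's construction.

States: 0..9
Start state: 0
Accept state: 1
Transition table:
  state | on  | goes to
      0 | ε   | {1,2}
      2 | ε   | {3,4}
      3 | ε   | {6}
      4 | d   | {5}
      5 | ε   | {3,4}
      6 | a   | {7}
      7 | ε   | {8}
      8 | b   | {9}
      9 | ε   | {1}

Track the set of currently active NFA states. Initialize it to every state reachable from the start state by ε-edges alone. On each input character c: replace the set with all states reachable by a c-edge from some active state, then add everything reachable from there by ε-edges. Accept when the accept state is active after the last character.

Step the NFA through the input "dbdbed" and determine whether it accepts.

S₀ = ε-closure({0}) = {0,1,2,3,4,6}
'd' @ 1: {3,4,5,6}
'b' @ 2: {}  — no active states
rest 'dbed' ignored (set empty)
final: {}; accept 1 not in set

Answer: REJECT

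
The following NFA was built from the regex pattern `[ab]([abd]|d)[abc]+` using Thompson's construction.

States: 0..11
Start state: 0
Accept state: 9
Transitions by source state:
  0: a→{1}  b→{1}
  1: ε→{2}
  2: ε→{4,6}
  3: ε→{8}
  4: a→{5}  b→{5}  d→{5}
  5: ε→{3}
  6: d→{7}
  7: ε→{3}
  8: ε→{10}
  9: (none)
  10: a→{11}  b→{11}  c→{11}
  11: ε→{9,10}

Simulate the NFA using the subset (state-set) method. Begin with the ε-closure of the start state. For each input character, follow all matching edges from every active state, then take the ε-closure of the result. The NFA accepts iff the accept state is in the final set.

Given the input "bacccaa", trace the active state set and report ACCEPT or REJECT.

initial (ε-close {0}): {0}
'b' @ 1: {1,2,4,6}
'a' @ 2: {3,5,8,10}
'c' @ 3: {9,10,11}  [accepting]
'c' @ 4: {9,10,11}  [accepting]
'c' @ 5: {9,10,11}  [accepting]
'a' @ 6: {9,10,11}  [accepting]
'a' @ 7: {9,10,11}  [accepting]
after full input: {9,10,11}  (accept=9 in)

Answer: ACCEPT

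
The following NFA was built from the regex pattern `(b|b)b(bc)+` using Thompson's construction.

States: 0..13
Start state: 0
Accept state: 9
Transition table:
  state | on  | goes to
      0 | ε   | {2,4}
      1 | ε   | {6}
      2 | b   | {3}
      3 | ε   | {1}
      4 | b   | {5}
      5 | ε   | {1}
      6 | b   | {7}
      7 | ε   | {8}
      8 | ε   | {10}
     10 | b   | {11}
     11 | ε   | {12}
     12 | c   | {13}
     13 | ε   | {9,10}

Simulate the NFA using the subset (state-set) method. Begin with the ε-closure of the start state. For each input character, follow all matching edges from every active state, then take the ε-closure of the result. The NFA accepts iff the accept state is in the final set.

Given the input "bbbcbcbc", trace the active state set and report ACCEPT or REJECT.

start: ε-closure({0}) = {0,2,4}
'b' @ 1: {1,3,5,6}
'b' @ 2: {7,8,10}
'b' @ 3: {11,12}
'c' @ 4: {9,10,13}  ✓accept
'b' @ 5: {11,12}
'c' @ 6: {9,10,13}  ✓accept
'b' @ 7: {11,12}
'c' @ 8: {9,10,13}  ✓accept
after full input: {9,10,13}  (accept=9 in)

Answer: ACCEPT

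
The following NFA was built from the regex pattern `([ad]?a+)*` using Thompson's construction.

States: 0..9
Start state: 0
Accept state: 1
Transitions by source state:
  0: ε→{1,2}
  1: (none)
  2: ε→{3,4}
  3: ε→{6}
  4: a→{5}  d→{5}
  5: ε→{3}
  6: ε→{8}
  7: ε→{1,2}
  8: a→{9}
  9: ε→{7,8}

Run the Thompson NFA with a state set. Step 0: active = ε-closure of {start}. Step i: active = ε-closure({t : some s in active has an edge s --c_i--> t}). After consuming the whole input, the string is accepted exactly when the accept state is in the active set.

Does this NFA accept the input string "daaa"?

Answer: ACCEPT

Derivation:
S₀ = ε-closure({0}) = {0,1,2,3,4,6,8}
'd' @ 1: {3,5,6,8}
'a' @ 2: {1,2,3,4,6,7,8,9}  (accept∈set)
'a' @ 3: {1,2,3,4,5,6,7,8,9}  (accept∈set)
'a' @ 4: {1,2,3,4,5,6,7,8,9}  (accept∈set)
after full input: {1,2,3,4,5,6,7,8,9}  (accept=1 in)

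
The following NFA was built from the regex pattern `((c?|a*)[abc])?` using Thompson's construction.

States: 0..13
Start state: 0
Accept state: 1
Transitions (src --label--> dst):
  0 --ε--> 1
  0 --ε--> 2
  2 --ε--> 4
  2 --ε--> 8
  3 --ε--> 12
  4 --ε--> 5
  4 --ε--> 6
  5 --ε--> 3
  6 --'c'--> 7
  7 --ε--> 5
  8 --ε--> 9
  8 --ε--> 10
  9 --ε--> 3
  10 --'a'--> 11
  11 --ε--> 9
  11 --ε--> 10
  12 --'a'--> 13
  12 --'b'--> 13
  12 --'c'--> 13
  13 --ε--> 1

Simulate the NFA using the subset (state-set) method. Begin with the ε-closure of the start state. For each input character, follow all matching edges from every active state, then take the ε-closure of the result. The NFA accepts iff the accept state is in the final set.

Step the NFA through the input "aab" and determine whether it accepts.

S₀ = ε-closure({0}) = {0,1,2,3,4,5,6,8,9,10,12}
'a' @ 1: {1,3,9,10,11,12,13}  (accept∈set)
'a' @ 2: {1,3,9,10,11,12,13}  (accept∈set)
'b' @ 3: {1,13}  (accept∈set)
end set {1,13} — state 1 in

Answer: ACCEPT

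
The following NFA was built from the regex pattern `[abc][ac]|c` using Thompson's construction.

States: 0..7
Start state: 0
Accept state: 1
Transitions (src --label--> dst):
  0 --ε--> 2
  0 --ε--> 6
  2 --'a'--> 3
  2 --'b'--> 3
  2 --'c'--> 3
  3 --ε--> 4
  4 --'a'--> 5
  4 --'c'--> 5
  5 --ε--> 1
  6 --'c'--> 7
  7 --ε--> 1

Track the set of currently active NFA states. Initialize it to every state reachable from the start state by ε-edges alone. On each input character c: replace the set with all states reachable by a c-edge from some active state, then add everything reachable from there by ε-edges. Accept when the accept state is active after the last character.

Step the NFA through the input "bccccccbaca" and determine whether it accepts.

S₀ = ε-closure({0}) = {0,2,6}
'b' @ 1: {3,4}
'c' @ 2: {1,5}  ✓accept
'c' @ 3: {}  — state set empty
rest 'ccccbaca' ignored (set empty)
end set {} — state 1 not in

Answer: REJECT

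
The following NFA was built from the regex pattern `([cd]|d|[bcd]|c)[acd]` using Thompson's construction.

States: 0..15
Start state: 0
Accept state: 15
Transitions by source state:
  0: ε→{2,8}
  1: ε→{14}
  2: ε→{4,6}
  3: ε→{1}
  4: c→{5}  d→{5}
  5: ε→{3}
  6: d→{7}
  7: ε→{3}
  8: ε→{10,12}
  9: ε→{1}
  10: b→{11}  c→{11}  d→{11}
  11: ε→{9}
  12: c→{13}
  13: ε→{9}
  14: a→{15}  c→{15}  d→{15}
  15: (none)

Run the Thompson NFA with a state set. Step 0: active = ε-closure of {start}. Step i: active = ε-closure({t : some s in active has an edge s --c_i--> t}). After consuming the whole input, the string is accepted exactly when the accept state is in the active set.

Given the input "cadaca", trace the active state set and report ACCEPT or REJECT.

Answer: REJECT

Steps:
initial (ε-close {0}): {0,2,4,6,8,10,12}
'c' @ 1: {1,3,5,9,11,13,14}
'a' @ 2: {15}  ✓accept
'd' @ 3: {}  — no active states
rest 'aca' ignored (set empty)
final: {}; accept 15 not in set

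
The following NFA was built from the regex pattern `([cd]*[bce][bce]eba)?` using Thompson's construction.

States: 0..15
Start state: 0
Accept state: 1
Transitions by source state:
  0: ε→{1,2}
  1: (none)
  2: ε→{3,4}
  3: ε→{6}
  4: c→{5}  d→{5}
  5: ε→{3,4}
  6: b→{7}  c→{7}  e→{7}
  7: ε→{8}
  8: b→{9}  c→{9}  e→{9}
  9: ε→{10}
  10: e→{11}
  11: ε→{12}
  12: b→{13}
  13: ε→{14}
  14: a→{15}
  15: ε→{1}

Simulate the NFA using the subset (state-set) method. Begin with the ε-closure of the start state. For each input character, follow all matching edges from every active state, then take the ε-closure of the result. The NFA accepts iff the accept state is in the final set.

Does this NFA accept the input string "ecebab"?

Answer: REJECT

Trace:
S₀ = ε-closure({0}) = {0,1,2,3,4,6}
'e' @ 1: {7,8}
'c' @ 2: {9,10}
'e' @ 3: {11,12}
'b' @ 4: {13,14}
'a' @ 5: {1,15}  ✓accept
'b' @ 6: {}  — dead — no transitions
after full input: {}  (accept=1 not in)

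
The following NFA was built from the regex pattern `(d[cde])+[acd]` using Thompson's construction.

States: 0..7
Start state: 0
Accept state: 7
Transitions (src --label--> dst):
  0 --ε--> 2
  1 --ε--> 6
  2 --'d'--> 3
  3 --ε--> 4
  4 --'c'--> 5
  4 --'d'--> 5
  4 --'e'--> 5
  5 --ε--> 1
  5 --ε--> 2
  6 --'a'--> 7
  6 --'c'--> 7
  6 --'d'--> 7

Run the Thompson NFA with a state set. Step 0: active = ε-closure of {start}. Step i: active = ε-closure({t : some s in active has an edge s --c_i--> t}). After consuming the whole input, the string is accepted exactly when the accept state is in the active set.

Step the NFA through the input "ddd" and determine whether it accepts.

S₀ = ε-closure({0}) = {0,2}
'd' @ 1: {3,4}
'd' @ 2: {1,2,5,6}
'd' @ 3: {3,4,7}  (accept∈set)
final: {3,4,7}; accept 7 in set

Answer: ACCEPT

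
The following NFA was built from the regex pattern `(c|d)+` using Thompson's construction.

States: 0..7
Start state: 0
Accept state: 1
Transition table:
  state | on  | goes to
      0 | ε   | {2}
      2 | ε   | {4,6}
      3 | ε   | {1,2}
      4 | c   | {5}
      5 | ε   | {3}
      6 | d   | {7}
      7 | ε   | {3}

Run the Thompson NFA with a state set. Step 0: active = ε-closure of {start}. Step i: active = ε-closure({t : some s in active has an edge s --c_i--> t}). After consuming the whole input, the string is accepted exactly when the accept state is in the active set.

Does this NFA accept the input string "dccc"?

initial (ε-close {0}): {0,2,4,6}
'd' @ 1: {1,2,3,4,6,7}  (accept∈set)
'c' @ 2: {1,2,3,4,5,6}  (accept∈set)
'c' @ 3: {1,2,3,4,5,6}  (accept∈set)
'c' @ 4: {1,2,3,4,5,6}  (accept∈set)
end set {1,2,3,4,5,6} — state 1 in

Answer: ACCEPT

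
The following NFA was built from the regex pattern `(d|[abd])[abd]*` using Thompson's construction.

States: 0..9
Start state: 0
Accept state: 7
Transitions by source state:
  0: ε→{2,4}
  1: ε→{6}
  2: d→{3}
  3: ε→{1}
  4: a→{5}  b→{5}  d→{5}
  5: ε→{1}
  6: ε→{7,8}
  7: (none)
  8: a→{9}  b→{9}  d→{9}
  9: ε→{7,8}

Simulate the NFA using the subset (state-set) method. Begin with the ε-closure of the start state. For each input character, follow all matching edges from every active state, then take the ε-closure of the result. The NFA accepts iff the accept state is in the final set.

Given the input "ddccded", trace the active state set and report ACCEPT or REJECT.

Answer: REJECT

Steps:
start: ε-closure({0}) = {0,2,4}
'd' @ 1: {1,3,5,6,7,8}  (accept∈set)
'd' @ 2: {7,8,9}  (accept∈set)
'c' @ 3: {}  — no active states
rest 'cded' ignored (set empty)
final: {}; accept 7 not in set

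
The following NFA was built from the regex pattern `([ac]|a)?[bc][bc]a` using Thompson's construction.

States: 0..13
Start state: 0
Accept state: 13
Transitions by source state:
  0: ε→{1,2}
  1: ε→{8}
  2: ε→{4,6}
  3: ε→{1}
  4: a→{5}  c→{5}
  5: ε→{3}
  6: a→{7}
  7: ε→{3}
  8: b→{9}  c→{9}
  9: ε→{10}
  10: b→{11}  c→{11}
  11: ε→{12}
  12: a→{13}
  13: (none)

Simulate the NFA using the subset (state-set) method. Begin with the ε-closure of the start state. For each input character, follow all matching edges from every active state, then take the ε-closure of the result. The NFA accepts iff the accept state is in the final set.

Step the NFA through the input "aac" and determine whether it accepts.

initial (ε-close {0}): {0,1,2,4,6,8}
'a' @ 1: {1,3,5,7,8}
'a' @ 2: {}  — state set empty
rest 'c' ignored (set empty)
after full input: {}  (accept=13 not in)

Answer: REJECT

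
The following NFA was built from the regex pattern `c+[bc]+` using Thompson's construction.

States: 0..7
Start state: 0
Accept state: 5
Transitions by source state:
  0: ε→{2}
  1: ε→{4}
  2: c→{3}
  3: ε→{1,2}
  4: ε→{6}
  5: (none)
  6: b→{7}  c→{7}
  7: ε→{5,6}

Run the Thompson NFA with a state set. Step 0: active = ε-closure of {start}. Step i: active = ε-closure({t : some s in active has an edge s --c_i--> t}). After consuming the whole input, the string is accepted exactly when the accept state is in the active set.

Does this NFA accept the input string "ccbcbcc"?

start: ε-closure({0}) = {0,2}
'c' @ 1: {1,2,3,4,6}
'c' @ 2: {1,2,3,4,5,6,7}  [accepting]
'b' @ 3: {5,6,7}  [accepting]
'c' @ 4: {5,6,7}  [accepting]
'b' @ 5: {5,6,7}  [accepting]
'c' @ 6: {5,6,7}  [accepting]
'c' @ 7: {5,6,7}  [accepting]
final: {5,6,7}; accept 5 in set

Answer: ACCEPT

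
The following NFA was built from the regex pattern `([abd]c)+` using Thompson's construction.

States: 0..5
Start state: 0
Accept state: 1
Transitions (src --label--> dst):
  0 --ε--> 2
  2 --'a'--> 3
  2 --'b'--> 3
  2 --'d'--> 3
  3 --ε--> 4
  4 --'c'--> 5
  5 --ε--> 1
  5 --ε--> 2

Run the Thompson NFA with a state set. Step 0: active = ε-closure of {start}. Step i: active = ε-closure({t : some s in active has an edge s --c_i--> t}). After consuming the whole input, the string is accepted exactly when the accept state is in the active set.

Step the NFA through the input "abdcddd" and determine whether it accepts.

start: ε-closure({0}) = {0,2}
'a' @ 1: {3,4}
'b' @ 2: {}  — no active states
rest 'dcddd' ignored (set empty)
after full input: {}  (accept=1 not in)

Answer: REJECT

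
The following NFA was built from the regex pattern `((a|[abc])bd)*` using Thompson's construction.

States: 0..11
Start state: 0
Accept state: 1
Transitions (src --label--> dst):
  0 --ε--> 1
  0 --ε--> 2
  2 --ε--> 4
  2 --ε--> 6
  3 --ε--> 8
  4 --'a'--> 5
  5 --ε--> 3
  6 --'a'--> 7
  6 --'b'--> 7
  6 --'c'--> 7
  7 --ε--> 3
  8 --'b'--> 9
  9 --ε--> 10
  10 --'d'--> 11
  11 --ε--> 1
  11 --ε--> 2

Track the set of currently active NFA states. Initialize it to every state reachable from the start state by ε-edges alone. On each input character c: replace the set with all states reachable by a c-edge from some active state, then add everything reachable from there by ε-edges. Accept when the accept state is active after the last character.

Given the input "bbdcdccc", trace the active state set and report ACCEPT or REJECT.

Answer: REJECT

Derivation:
start: ε-closure({0}) = {0,1,2,4,6}
'b' @ 1: {3,7,8}
'b' @ 2: {9,10}
'd' @ 3: {1,2,4,6,11}  ✓accept
'c' @ 4: {3,7,8}
'd' @ 5: {}  — state set empty
rest 'ccc' ignored (set empty)
end set {} — state 1 not in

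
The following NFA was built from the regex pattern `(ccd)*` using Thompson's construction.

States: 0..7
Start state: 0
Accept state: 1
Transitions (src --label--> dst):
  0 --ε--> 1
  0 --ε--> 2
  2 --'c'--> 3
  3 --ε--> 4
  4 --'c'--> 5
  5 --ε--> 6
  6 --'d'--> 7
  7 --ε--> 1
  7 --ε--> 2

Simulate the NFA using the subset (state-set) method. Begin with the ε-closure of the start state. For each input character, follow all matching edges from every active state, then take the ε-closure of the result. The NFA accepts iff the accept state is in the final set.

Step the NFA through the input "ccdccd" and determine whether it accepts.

start: ε-closure({0}) = {0,1,2}
'c' @ 1: {3,4}
'c' @ 2: {5,6}
'd' @ 3: {1,2,7}  [accepting]
'c' @ 4: {3,4}
'c' @ 5: {5,6}
'd' @ 6: {1,2,7}  [accepting]
final: {1,2,7}; accept 1 in set

Answer: ACCEPT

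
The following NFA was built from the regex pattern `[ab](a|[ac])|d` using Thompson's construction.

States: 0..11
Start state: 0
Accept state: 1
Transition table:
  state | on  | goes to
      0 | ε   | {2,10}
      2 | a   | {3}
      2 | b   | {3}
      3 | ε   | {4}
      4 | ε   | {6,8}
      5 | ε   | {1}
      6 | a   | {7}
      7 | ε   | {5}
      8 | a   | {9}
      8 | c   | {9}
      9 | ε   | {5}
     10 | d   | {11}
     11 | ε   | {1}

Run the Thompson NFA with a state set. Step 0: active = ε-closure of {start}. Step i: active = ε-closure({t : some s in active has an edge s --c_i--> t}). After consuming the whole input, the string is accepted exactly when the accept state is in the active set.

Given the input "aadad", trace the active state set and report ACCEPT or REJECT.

S₀ = ε-closure({0}) = {0,2,10}
'a' @ 1: {3,4,6,8}
'a' @ 2: {1,5,7,9}  ✓accept
'd' @ 3: {}  — dead — no transitions
rest 'ad' ignored (set empty)
end set {} — state 1 not in

Answer: REJECT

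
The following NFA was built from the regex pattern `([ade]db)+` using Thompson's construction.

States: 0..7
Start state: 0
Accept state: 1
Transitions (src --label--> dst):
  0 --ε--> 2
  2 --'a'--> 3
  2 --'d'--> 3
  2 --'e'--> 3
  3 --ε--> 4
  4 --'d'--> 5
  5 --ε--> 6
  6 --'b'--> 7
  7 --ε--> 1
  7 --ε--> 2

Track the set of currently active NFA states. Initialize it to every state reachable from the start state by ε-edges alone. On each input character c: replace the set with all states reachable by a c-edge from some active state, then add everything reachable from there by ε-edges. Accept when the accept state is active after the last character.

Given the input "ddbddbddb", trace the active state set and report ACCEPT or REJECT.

initial (ε-close {0}): {0,2}
'd' @ 1: {3,4}
'd' @ 2: {5,6}
'b' @ 3: {1,2,7}  ✓accept
'd' @ 4: {3,4}
'd' @ 5: {5,6}
'b' @ 6: {1,2,7}  ✓accept
'd' @ 7: {3,4}
'd' @ 8: {5,6}
'b' @ 9: {1,2,7}  ✓accept
after full input: {1,2,7}  (accept=1 in)

Answer: ACCEPT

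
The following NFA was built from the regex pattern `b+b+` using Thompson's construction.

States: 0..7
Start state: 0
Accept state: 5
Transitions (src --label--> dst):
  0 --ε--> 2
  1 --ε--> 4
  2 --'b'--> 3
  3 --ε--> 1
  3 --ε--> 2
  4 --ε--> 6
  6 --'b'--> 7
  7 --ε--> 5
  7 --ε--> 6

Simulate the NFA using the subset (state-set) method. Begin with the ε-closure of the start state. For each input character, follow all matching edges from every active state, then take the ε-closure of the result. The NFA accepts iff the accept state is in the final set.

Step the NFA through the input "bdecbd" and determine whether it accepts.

start: ε-closure({0}) = {0,2}
'b' @ 1: {1,2,3,4,6}
'd' @ 2: {}  — dead — no transitions
rest 'ecbd' ignored (set empty)
end set {} — state 5 not in

Answer: REJECT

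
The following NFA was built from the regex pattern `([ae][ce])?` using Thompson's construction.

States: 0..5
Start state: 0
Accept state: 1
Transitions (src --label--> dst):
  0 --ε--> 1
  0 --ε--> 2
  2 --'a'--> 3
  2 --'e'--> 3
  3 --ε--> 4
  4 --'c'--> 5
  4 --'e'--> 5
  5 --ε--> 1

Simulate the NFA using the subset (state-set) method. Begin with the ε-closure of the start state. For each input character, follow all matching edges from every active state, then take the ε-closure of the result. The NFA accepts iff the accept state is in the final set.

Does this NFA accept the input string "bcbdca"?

Answer: REJECT

Trace:
initial (ε-close {0}): {0,1,2}
'b' @ 1: {}  — state set empty
rest 'cbdca' ignored (set empty)
end set {} — state 1 not in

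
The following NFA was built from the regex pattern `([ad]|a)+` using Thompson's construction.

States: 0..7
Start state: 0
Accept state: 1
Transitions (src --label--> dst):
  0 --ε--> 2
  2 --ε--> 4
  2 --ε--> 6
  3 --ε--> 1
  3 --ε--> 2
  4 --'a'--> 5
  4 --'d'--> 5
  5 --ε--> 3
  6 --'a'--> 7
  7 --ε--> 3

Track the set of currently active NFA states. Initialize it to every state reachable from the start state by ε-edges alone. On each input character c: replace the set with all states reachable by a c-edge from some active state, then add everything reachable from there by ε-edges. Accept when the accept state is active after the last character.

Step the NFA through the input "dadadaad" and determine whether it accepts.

S₀ = ε-closure({0}) = {0,2,4,6}
'd' @ 1: {1,2,3,4,5,6}  (accept∈set)
'a' @ 2: {1,2,3,4,5,6,7}  (accept∈set)
'd' @ 3: {1,2,3,4,5,6}  (accept∈set)
'a' @ 4: {1,2,3,4,5,6,7}  (accept∈set)
'd' @ 5: {1,2,3,4,5,6}  (accept∈set)
'a' @ 6: {1,2,3,4,5,6,7}  (accept∈set)
'a' @ 7: {1,2,3,4,5,6,7}  (accept∈set)
'd' @ 8: {1,2,3,4,5,6}  (accept∈set)
after full input: {1,2,3,4,5,6}  (accept=1 in)

Answer: ACCEPT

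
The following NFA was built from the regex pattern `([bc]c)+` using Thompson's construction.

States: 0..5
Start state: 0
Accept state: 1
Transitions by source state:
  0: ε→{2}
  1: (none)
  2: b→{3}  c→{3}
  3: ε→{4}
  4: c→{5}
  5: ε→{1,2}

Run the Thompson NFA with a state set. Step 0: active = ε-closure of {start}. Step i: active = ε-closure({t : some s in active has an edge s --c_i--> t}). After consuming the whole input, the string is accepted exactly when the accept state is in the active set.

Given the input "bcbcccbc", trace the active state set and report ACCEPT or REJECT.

S₀ = ε-closure({0}) = {0,2}
'b' @ 1: {3,4}
'c' @ 2: {1,2,5}  (accept∈set)
'b' @ 3: {3,4}
'c' @ 4: {1,2,5}  (accept∈set)
'c' @ 5: {3,4}
'c' @ 6: {1,2,5}  (accept∈set)
'b' @ 7: {3,4}
'c' @ 8: {1,2,5}  (accept∈set)
final: {1,2,5}; accept 1 in set

Answer: ACCEPT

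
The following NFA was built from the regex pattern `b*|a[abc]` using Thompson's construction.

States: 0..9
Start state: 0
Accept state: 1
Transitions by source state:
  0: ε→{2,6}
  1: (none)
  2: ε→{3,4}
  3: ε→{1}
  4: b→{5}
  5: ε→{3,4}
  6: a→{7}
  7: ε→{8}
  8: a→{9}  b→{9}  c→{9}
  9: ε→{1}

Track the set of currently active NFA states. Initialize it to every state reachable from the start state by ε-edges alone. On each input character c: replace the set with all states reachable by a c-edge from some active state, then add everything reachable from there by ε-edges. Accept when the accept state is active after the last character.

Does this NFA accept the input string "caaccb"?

Answer: REJECT

Steps:
start: ε-closure({0}) = {0,1,2,3,4,6}
'c' @ 1: {}  — no active states
rest 'aaccb' ignored (set empty)
after full input: {}  (accept=1 not in)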